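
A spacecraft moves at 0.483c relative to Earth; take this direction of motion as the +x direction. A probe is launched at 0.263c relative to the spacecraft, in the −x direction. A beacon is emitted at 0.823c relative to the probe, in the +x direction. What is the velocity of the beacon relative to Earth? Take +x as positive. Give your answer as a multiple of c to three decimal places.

Apply u = (u' + v)/(1 + u'v/c²) successively, working outward toward Earth.
Start: velocity of the spacecraft relative to Earth = 0.4830c.
Compose with the probe (u' = -0.263 in the spacecraft frame): u_1 = (-0.263 + 0.483) / (1 + (-0.263)·0.483) = 0.2200/0.8730 = 0.2520.
Compose with the beacon (u' = 0.823 in the probe frame): u_2 = (0.823 + 0.252) / (1 + 0.823·0.252) = 1.0750/1.2074 = 0.8903.

+0.890c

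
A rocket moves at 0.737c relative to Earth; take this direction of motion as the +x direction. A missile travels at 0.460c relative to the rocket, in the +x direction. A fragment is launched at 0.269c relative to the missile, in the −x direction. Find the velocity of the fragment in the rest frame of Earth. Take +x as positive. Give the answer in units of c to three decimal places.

Apply u = (u' + v)/(1 + u'v/c²) successively, working outward toward Earth.
Start: velocity of the rocket relative to Earth = 0.7370c.
Compose with the missile (u' = 0.460 in the rocket frame): u_1 = (0.460 + 0.737) / (1 + 0.460·0.737) = 1.1970/1.3390 = 0.8939.
Compose with the fragment (u' = -0.269 in the missile frame): u_2 = (-0.269 + 0.894) / (1 + (-0.269)·0.894) = 0.6249/0.7595 = 0.8228.

+0.823c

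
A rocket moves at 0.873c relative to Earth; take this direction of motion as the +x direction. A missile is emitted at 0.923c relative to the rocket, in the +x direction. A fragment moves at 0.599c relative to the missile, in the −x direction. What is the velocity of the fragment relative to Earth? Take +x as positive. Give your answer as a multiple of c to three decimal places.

+0.979c

Apply u = (u' + v)/(1 + u'v/c²) successively, working outward toward Earth.
Start: velocity of the rocket relative to Earth = 0.8730c.
Compose with the missile (u' = 0.923 in the rocket frame): u_1 = (0.923 + 0.873) / (1 + 0.923·0.873) = 1.7960/1.8058 = 0.9946.
Compose with the fragment (u' = -0.599 in the missile frame): u_2 = (-0.599 + 0.995) / (1 + (-0.599)·0.995) = 0.3956/0.4042 = 0.9786.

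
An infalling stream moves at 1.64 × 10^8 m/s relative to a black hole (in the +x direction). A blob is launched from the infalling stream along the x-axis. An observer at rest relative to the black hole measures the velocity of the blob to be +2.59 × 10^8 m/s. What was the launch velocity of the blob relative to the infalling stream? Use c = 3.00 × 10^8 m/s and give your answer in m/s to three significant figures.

v = 0.547c, u = 0.863c.
Invert the composition law: u' = (u − v)/(1 − uv/c²).
u' = (0.863 − 0.547) / (1 − (0.863)(0.547)) = 0.3167/0.5280 = 0.5997.
u' = 0.5997 × 3.00 × 10^8 m/s.

+1.80 × 10^8 m/s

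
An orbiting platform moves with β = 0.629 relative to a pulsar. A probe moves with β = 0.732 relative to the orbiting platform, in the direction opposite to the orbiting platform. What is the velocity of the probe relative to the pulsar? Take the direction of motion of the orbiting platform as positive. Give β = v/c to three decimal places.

β = -0.191

With v = 0.629 and u' = -0.732 (in units of c),
u = (u' + v)/(1 + u'v/c²):
u = (-0.732 + 0.629) / (1 + (-0.732)·0.629) = -0.1030/0.5396 = -0.1909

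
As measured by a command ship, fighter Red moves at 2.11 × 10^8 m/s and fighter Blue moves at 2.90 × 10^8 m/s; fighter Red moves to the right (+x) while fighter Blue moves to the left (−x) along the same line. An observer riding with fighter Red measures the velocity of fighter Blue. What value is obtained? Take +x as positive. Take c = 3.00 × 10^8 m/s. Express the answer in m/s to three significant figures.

β_A = 0.703, β_B = -0.967 (dividing each by c = 3.00 × 10^8 m/s).
Transform to A's frame with the inverse velocity-addition law: u' = (u − v)/(1 − uv/c²), taking u = β_B and v = β_A.
u' = (-0.967 − 0.703) / (1 − (0.703)(-0.967)) = -1.6700/1.6799 = -0.9941.
u' = -0.9941 × 3.00 × 10^8 m/s.

-2.98 × 10^8 m/s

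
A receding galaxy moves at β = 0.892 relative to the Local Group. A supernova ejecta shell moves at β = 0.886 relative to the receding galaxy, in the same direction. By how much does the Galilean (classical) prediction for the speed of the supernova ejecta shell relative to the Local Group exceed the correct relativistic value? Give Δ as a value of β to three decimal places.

Δ = 0.785

Galilean: u_cl = 0.886 + 0.892 = 1.7780.
Relativistic: u_rel = (0.886 + 0.892) / (1 + 0.886·0.892) = 1.7780/1.7903 = 0.9931.
Δ = 1.7780 − 0.9931 = 0.7849.
(The classical prediction exceeds c; the relativistic result does not.)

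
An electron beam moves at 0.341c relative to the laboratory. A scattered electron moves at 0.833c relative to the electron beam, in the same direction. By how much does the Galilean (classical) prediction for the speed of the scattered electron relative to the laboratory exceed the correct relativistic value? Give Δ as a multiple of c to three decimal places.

Galilean: u_cl = 0.833 + 0.341 = 1.1740.
Relativistic: u_rel = (0.833 + 0.341) / (1 + 0.833·0.341) = 1.1740/1.2841 = 0.9143.
Δ = 1.1740 − 0.9143 = 0.2597.
(The classical prediction exceeds c; the relativistic result does not.)

Δ = 0.260c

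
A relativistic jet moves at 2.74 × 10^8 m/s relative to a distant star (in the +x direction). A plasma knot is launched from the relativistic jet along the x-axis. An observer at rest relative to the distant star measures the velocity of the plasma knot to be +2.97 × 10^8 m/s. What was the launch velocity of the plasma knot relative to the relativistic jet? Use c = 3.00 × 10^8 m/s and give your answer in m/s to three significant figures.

v = 0.913c, u = 0.990c.
Invert the composition law: u' = (u − v)/(1 − uv/c²).
u' = (0.990 − 0.913) / (1 − (0.990)(0.913)) = 0.0767/0.0958 = 0.8003.
u' = 0.8003 × 3.00 × 10^8 m/s.

+2.40 × 10^8 m/s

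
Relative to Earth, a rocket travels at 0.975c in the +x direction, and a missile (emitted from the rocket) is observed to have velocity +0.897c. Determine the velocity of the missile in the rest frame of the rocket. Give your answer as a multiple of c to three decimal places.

Invert the composition law: u' = (u − v)/(1 − uv/c²).
u' = (0.897 − 0.975) / (1 − (0.897)(0.975)) = -0.0780/0.1254 = -0.6219.

-0.622c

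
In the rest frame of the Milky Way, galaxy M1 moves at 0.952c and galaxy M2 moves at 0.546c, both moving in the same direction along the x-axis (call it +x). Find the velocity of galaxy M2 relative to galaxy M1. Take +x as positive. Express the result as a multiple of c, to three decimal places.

β_A = 0.952, β_B = 0.546.
Transform to A's frame with the inverse velocity-addition law: u' = (u − v)/(1 − uv/c²), taking u = β_B and v = β_A.
u' = (0.546 − 0.952) / (1 − (0.952)(0.546)) = -0.4060/0.4802 = -0.8455.

-0.845c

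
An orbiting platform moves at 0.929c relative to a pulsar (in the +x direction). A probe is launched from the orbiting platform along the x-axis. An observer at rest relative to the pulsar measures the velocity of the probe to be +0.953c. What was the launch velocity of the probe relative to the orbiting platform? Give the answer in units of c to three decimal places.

+0.209c

Invert the composition law: u' = (u − v)/(1 − uv/c²).
u' = (0.953 − 0.929) / (1 − (0.953)(0.929)) = 0.0240/0.1147 = 0.2093.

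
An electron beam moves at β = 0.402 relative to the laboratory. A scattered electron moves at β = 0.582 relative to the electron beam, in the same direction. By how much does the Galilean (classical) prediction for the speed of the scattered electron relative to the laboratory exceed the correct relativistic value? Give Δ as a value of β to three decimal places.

Δ = 0.187

Galilean: u_cl = 0.582 + 0.402 = 0.9840.
Relativistic: u_rel = (0.582 + 0.402) / (1 + 0.582·0.402) = 0.9840/1.2340 = 0.7974.
Δ = 0.9840 − 0.7974 = 0.1866.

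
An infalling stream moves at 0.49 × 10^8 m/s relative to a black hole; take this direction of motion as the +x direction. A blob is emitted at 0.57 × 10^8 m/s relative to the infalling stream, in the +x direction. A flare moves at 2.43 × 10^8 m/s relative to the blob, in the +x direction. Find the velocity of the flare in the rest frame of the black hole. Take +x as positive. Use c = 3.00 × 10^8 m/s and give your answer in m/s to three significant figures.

Apply u = (u' + v)/(1 + u'v/c²) successively, working outward toward the black hole.
(Dividing each given speed by c = 3.00 × 10^8 m/s to work in units of c.)
Start: velocity of the infalling stream relative to the black hole = 0.1633c.
Compose with the blob (u' = 0.190 in the infalling stream frame): u_1 = (0.190 + 0.163) / (1 + 0.190·0.163) = 0.3533/1.0310 = 0.3427.
Compose with the flare (u' = 0.810 in the blob frame): u_2 = (0.810 + 0.343) / (1 + 0.810·0.343) = 1.1527/1.2776 = 0.9022.
So u = 0.9022 × 3.00 × 10^8 m/s.

2.71 × 10^8 m/s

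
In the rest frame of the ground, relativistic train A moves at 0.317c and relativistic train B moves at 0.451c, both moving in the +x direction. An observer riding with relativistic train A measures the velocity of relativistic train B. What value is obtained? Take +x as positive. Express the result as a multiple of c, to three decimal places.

+0.156c

β_A = 0.317, β_B = 0.451.
Transform to A's frame with the inverse velocity-addition law: u' = (u − v)/(1 − uv/c²), taking u = β_B and v = β_A.
u' = (0.451 − 0.317) / (1 − (0.317)(0.451)) = 0.1340/0.8570 = 0.1564.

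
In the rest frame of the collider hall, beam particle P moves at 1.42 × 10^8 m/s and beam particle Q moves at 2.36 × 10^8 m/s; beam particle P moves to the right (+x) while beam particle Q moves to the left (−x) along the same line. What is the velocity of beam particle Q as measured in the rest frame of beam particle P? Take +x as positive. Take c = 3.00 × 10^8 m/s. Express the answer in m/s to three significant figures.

-2.75 × 10^8 m/s

β_A = 0.473, β_B = -0.787 (dividing each by c = 3.00 × 10^8 m/s).
Transform to A's frame with the inverse velocity-addition law: u' = (u − v)/(1 − uv/c²), taking u = β_B and v = β_A.
u' = (-0.787 − 0.473) / (1 − (0.473)(-0.787)) = -1.2600/1.3724 = -0.9181.
u' = -0.9181 × 3.00 × 10^8 m/s.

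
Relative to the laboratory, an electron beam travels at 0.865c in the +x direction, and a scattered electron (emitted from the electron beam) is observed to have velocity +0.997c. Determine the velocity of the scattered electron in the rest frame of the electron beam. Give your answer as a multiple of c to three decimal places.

+0.959c

Invert the composition law: u' = (u − v)/(1 − uv/c²).
u' = (0.997 − 0.865) / (1 − (0.997)(0.865)) = 0.1320/0.1376 = 0.9593.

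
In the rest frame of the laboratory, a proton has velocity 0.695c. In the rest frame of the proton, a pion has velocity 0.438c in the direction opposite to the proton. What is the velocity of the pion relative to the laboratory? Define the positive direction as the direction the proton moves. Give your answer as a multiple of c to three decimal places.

With v = 0.695 and u' = -0.438 (in units of c),
u = (u' + v)/(1 + u'v/c²):
u = (-0.438 + 0.695) / (1 + (-0.438)·0.695) = 0.2570/0.6956 = 0.3695

+0.369c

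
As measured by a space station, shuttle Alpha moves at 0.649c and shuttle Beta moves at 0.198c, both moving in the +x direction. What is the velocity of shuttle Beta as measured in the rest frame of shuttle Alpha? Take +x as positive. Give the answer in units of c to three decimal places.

-0.517c

β_A = 0.649, β_B = 0.198.
Transform to A's frame with the inverse velocity-addition law: u' = (u − v)/(1 − uv/c²), taking u = β_B and v = β_A.
u' = (0.198 − 0.649) / (1 − (0.649)(0.198)) = -0.4510/0.8715 = -0.5175.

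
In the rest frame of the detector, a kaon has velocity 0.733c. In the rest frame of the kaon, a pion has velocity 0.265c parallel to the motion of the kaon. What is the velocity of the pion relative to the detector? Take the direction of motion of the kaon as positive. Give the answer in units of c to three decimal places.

0.836c

With v = 0.733 and u' = 0.265 (in units of c),
u = (u' + v)/(1 + u'v/c²):
u = (0.265 + 0.733) / (1 + 0.265·0.733) = 0.9980/1.1942 = 0.8357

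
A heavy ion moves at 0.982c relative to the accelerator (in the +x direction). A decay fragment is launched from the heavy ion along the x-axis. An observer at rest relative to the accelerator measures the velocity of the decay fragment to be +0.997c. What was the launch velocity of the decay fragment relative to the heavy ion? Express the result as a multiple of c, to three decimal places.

Invert the composition law: u' = (u − v)/(1 − uv/c²).
u' = (0.997 − 0.982) / (1 − (0.997)(0.982)) = 0.0150/0.0209 = 0.7161.

+0.716c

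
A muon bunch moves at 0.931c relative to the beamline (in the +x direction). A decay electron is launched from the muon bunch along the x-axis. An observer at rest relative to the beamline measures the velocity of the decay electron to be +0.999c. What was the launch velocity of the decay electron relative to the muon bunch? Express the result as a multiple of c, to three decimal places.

+0.972c

Invert the composition law: u' = (u − v)/(1 − uv/c²).
u' = (0.999 − 0.931) / (1 − (0.999)(0.931)) = 0.0680/0.0699 = 0.9724.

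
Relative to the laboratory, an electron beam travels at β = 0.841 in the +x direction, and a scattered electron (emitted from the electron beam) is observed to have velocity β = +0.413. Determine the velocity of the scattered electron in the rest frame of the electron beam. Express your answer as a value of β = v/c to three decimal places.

Invert the composition law: u' = (u − v)/(1 − uv/c²).
u' = (0.413 − 0.841) / (1 − (0.413)(0.841)) = -0.4280/0.6527 = -0.6558.

β = -0.656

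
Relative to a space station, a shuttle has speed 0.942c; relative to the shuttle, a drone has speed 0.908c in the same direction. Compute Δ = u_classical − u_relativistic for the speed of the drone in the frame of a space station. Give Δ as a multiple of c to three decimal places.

Δ = 0.853c

Galilean: u_cl = 0.908 + 0.942 = 1.8500.
Relativistic: u_rel = (0.908 + 0.942) / (1 + 0.908·0.942) = 1.8500/1.8553 = 0.9971.
Δ = 1.8500 − 0.9971 = 0.8529.
(The classical prediction exceeds c; the relativistic result does not.)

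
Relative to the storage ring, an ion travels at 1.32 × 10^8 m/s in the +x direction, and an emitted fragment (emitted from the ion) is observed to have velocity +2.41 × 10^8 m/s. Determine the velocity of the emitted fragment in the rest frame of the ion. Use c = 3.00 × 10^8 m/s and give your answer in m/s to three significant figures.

+1.69 × 10^8 m/s

v = 0.440c, u = 0.803c.
Invert the composition law: u' = (u − v)/(1 − uv/c²).
u' = (0.803 − 0.440) / (1 − (0.803)(0.440)) = 0.3633/0.6465 = 0.5620.
u' = 0.5620 × 3.00 × 10^8 m/s.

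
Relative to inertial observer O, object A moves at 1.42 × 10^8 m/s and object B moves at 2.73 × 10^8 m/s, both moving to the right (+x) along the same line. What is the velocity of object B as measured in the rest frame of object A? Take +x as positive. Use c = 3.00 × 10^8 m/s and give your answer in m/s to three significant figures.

β_A = 0.473, β_B = 0.910 (dividing each by c = 3.00 × 10^8 m/s).
Transform to A's frame with the inverse velocity-addition law: u' = (u − v)/(1 − uv/c²), taking u = β_B and v = β_A.
u' = (0.910 − 0.473) / (1 − (0.473)(0.910)) = 0.4367/0.5693 = 0.7671.
u' = 0.7671 × 3.00 × 10^8 m/s.

+2.30 × 10^8 m/s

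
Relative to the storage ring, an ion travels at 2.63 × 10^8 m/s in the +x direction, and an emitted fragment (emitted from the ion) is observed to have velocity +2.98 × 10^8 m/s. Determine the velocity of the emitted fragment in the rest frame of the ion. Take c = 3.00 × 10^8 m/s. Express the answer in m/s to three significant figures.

+2.71 × 10^8 m/s

v = 0.877c, u = 0.993c.
Invert the composition law: u' = (u − v)/(1 − uv/c²).
u' = (0.993 − 0.877) / (1 − (0.993)(0.877)) = 0.1167/0.1292 = 0.9031.
u' = 0.9031 × 3.00 × 10^8 m/s.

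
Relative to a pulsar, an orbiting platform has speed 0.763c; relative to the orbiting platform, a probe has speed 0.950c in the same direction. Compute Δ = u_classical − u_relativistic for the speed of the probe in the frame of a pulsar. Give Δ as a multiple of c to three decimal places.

Galilean: u_cl = 0.950 + 0.763 = 1.7130.
Relativistic: u_rel = (0.950 + 0.763) / (1 + 0.950·0.763) = 1.7130/1.7248 = 0.9931.
Δ = 1.7130 − 0.9931 = 0.7199.
(The classical prediction exceeds c; the relativistic result does not.)

Δ = 0.720c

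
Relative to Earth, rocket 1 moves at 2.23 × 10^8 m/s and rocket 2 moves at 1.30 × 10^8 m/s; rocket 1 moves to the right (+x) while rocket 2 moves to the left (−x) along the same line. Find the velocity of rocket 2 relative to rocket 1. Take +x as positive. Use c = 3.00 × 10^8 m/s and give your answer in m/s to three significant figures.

β_A = 0.743, β_B = -0.433 (dividing each by c = 3.00 × 10^8 m/s).
Transform to A's frame with the inverse velocity-addition law: u' = (u − v)/(1 − uv/c²), taking u = β_B and v = β_A.
u' = (-0.433 − 0.743) / (1 − (0.743)(-0.433)) = -1.1767/1.3221 = -0.8900.
u' = -0.8900 × 3.00 × 10^8 m/s.

-2.67 × 10^8 m/s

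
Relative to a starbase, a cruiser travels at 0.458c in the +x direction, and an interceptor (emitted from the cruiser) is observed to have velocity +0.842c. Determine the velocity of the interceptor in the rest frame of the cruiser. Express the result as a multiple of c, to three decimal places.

Invert the composition law: u' = (u − v)/(1 − uv/c²).
u' = (0.842 − 0.458) / (1 − (0.842)(0.458)) = 0.3840/0.6144 = 0.6250.

+0.625c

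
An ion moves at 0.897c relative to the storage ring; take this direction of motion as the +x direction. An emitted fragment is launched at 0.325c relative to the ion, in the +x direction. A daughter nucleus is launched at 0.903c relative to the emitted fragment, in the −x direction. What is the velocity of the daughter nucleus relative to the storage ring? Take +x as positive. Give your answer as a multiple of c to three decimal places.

Apply u = (u' + v)/(1 + u'v/c²) successively, working outward toward the storage ring.
Start: velocity of the ion relative to the storage ring = 0.8970c.
Compose with the emitted fragment (u' = 0.325 in the ion frame): u_1 = (0.325 + 0.897) / (1 + 0.325·0.897) = 1.2220/1.2915 = 0.9462.
Compose with the daughter nucleus (u' = -0.903 in the emitted fragment frame): u_2 = (-0.903 + 0.946) / (1 + (-0.903)·0.946) = 0.0432/0.1456 = 0.2965.

+0.296c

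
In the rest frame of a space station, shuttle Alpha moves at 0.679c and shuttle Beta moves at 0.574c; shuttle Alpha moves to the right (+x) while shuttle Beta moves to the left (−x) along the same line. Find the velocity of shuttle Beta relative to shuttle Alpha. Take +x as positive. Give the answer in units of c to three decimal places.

-0.902c

β_A = 0.679, β_B = -0.574.
Transform to A's frame with the inverse velocity-addition law: u' = (u − v)/(1 − uv/c²), taking u = β_B and v = β_A.
u' = (-0.574 − 0.679) / (1 − (0.679)(-0.574)) = -1.2530/1.3897 = -0.9016.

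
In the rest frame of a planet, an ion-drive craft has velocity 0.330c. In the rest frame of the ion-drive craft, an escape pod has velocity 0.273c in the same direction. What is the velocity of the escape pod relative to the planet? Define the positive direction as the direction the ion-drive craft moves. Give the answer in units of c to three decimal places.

0.553c

With v = 0.330 and u' = 0.273 (in units of c),
u = (u' + v)/(1 + u'v/c²):
u = (0.273 + 0.330) / (1 + 0.273·0.330) = 0.6030/1.0901 = 0.5532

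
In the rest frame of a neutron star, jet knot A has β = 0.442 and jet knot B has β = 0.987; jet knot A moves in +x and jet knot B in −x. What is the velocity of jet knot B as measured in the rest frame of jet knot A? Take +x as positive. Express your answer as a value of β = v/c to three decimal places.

β = -0.995

β_A = 0.442, β_B = -0.987.
Transform to A's frame with the inverse velocity-addition law: u' = (u − v)/(1 − uv/c²), taking u = β_B and v = β_A.
u' = (-0.987 − 0.442) / (1 − (0.442)(-0.987)) = -1.4290/1.4363 = -0.9949.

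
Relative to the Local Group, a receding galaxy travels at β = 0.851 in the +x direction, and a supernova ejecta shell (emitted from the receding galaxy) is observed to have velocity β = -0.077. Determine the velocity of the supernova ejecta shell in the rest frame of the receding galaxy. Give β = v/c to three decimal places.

β = -0.871

Invert the composition law: u' = (u − v)/(1 − uv/c²).
u' = (-0.077 − 0.851) / (1 − (-0.077)(0.851)) = -0.9280/1.0655 = -0.8709.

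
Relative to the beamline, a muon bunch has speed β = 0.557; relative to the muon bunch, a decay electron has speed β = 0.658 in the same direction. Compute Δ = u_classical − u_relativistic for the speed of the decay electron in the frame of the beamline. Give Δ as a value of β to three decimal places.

Δ = 0.326

Galilean: u_cl = 0.658 + 0.557 = 1.2150.
Relativistic: u_rel = (0.658 + 0.557) / (1 + 0.658·0.557) = 1.2150/1.3665 = 0.8891.
Δ = 1.2150 − 0.8891 = 0.3259.
(The classical prediction exceeds c; the relativistic result does not.)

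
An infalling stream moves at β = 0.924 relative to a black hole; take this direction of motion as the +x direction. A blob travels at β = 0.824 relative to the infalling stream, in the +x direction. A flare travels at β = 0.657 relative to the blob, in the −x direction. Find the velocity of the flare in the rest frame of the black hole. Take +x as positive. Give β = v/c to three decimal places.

β = +0.964

Apply u = (u' + v)/(1 + u'v/c²) successively, working outward toward the black hole.
Start: velocity of the infalling stream relative to the black hole = 0.9240c.
Compose with the blob (u' = 0.824 in the infalling stream frame): u_1 = (0.824 + 0.924) / (1 + 0.824·0.924) = 1.7480/1.7614 = 0.9924.
Compose with the flare (u' = -0.657 in the blob frame): u_2 = (-0.657 + 0.992) / (1 + (-0.657)·0.992) = 0.3354/0.3480 = 0.9638.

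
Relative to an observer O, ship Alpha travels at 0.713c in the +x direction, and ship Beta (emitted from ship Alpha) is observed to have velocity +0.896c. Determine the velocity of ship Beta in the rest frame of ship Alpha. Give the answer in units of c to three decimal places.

Invert the composition law: u' = (u − v)/(1 − uv/c²).
u' = (0.896 − 0.713) / (1 − (0.896)(0.713)) = 0.1830/0.3612 = 0.5067.

+0.507c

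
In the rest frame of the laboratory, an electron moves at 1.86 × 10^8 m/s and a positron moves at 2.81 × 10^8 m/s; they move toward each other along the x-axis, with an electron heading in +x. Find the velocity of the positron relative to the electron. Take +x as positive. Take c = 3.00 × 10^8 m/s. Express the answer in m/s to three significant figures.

-2.95 × 10^8 m/s

β_A = 0.620, β_B = -0.937 (dividing each by c = 3.00 × 10^8 m/s).
Transform to A's frame with the inverse velocity-addition law: u' = (u − v)/(1 − uv/c²), taking u = β_B and v = β_A.
u' = (-0.937 − 0.620) / (1 − (0.620)(-0.937)) = -1.5567/1.5807 = -0.9848.
u' = -0.9848 × 3.00 × 10^8 m/s.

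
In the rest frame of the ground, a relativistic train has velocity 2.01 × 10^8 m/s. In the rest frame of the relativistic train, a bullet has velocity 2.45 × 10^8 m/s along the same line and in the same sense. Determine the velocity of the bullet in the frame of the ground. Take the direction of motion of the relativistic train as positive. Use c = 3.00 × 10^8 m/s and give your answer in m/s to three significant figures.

2.88 × 10^8 m/s

In units of c (dividing by 3.00 × 10^8 m/s): v = 0.670, u' = 0.817.
u = (u' + v)/(1 + u'v/c²):
u = (0.817 + 0.670) / (1 + 0.817·0.670) = 1.4867/1.5472 = 0.9609
Converting back: u = 0.9609 × 3.00 × 10^8 m/s.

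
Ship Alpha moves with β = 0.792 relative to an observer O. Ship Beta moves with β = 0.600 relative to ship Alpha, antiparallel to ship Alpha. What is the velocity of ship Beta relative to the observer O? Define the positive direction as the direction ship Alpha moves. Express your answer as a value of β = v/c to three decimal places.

β = +0.366

With v = 0.792 and u' = -0.600 (in units of c),
u = (u' + v)/(1 + u'v/c²):
u = (-0.600 + 0.792) / (1 + (-0.600)·0.792) = 0.1920/0.5248 = 0.3659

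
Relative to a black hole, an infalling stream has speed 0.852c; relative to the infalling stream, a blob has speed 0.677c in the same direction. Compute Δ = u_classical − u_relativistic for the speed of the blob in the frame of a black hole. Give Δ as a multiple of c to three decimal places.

Galilean: u_cl = 0.677 + 0.852 = 1.5290.
Relativistic: u_rel = (0.677 + 0.852) / (1 + 0.677·0.852) = 1.5290/1.5768 = 0.9697.
Δ = 1.5290 − 0.9697 = 0.5593.
(The classical prediction exceeds c; the relativistic result does not.)

Δ = 0.559c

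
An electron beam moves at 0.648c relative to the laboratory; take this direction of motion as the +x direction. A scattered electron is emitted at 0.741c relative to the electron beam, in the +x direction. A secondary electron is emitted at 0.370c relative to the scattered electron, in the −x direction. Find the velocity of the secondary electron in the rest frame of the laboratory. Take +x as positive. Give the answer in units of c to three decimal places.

+0.871c

Apply u = (u' + v)/(1 + u'v/c²) successively, working outward toward the laboratory.
Start: velocity of the electron beam relative to the laboratory = 0.6480c.
Compose with the scattered electron (u' = 0.741 in the electron beam frame): u_1 = (0.741 + 0.648) / (1 + 0.741·0.648) = 1.3890/1.4802 = 0.9384.
Compose with the secondary electron (u' = -0.370 in the scattered electron frame): u_2 = (-0.370 + 0.938) / (1 + (-0.370)·0.938) = 0.5684/0.6528 = 0.8707.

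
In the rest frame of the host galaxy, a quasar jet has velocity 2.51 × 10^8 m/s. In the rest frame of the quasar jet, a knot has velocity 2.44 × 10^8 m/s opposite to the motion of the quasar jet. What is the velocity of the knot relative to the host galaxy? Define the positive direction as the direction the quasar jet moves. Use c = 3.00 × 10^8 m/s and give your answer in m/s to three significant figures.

In units of c (dividing by 3.00 × 10^8 m/s): v = 0.837, u' = -0.813.
u = (u' + v)/(1 + u'v/c²):
u = (-0.813 + 0.837) / (1 + (-0.813)·0.837) = 0.0233/0.3195 = 0.0730
(Galilean addition would give +0.023c.)
Converting back: u = 0.0730 × 3.00 × 10^8 m/s.

+2.19 × 10^7 m/s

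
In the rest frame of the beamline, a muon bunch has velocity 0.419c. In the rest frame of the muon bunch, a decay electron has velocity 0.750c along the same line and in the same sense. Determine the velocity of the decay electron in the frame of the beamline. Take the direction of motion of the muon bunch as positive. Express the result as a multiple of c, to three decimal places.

0.889c

With v = 0.419 and u' = 0.750 (in units of c),
u = (u' + v)/(1 + u'v/c²):
u = (0.750 + 0.419) / (1 + 0.750·0.419) = 1.1690/1.3142 = 0.8895
(Galilean addition would give +1.169c, exceeding c.)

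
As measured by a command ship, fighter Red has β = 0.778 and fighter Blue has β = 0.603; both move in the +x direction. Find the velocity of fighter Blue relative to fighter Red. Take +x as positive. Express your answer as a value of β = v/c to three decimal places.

β = -0.330

β_A = 0.778, β_B = 0.603.
Transform to A's frame with the inverse velocity-addition law: u' = (u − v)/(1 − uv/c²), taking u = β_B and v = β_A.
u' = (0.603 − 0.778) / (1 − (0.778)(0.603)) = -0.1750/0.5309 = -0.3297.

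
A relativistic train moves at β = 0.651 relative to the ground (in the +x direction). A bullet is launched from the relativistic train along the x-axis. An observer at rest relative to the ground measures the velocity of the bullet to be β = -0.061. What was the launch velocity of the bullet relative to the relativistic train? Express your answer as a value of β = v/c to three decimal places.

β = -0.685

Invert the composition law: u' = (u − v)/(1 − uv/c²).
u' = (-0.061 − 0.651) / (1 − (-0.061)(0.651)) = -0.7120/1.0397 = -0.6848.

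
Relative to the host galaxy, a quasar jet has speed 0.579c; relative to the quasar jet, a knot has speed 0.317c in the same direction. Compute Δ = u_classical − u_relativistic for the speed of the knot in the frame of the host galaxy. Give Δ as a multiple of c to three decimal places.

Galilean: u_cl = 0.317 + 0.579 = 0.8960.
Relativistic: u_rel = (0.317 + 0.579) / (1 + 0.317·0.579) = 0.8960/1.1835 = 0.7570.
Δ = 0.8960 − 0.7570 = 0.1390.

Δ = 0.139c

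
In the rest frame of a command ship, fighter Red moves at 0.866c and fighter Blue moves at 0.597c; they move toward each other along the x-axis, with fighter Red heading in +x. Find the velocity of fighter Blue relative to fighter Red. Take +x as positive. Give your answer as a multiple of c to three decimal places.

β_A = 0.866, β_B = -0.597.
Transform to A's frame with the inverse velocity-addition law: u' = (u − v)/(1 − uv/c²), taking u = β_B and v = β_A.
u' = (-0.597 − 0.866) / (1 − (0.866)(-0.597)) = -1.4630/1.5170 = -0.9644.

-0.964c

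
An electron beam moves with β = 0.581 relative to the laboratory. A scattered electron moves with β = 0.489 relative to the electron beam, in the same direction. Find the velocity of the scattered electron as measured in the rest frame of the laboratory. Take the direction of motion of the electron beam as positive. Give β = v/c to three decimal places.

β = 0.833

With v = 0.581 and u' = 0.489 (in units of c),
u = (u' + v)/(1 + u'v/c²):
u = (0.489 + 0.581) / (1 + 0.489·0.581) = 1.0700/1.2841 = 0.8333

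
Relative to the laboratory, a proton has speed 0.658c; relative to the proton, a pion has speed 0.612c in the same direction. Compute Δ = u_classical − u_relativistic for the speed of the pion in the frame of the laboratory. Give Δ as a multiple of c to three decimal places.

Δ = 0.365c

Galilean: u_cl = 0.612 + 0.658 = 1.2700.
Relativistic: u_rel = (0.612 + 0.658) / (1 + 0.612·0.658) = 1.2700/1.4027 = 0.9054.
Δ = 1.2700 − 0.9054 = 0.3646.
(The classical prediction exceeds c; the relativistic result does not.)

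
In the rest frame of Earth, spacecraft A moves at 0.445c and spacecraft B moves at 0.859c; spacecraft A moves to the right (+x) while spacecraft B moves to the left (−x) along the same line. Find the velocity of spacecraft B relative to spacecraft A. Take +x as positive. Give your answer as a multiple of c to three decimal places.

β_A = 0.445, β_B = -0.859.
Transform to A's frame with the inverse velocity-addition law: u' = (u − v)/(1 − uv/c²), taking u = β_B and v = β_A.
u' = (-0.859 − 0.445) / (1 − (0.445)(-0.859)) = -1.3040/1.3823 = -0.9434.

-0.943c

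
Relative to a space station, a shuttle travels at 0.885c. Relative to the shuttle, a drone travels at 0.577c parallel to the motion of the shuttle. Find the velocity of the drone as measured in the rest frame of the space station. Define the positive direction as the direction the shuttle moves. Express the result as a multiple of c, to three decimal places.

0.968c

With v = 0.885 and u' = 0.577 (in units of c),
u = (u' + v)/(1 + u'v/c²):
u = (0.577 + 0.885) / (1 + 0.577·0.885) = 1.4620/1.5106 = 0.9678
(Galilean addition would give +1.462c, exceeding c.)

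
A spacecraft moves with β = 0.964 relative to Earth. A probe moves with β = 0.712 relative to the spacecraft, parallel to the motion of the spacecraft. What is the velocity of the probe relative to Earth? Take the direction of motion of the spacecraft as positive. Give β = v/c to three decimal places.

With v = 0.964 and u' = 0.712 (in units of c),
u = (u' + v)/(1 + u'v/c²):
u = (0.712 + 0.964) / (1 + 0.712·0.964) = 1.6760/1.6864 = 0.9939
(Galilean addition would give +1.676c, exceeding c.)

β = 0.994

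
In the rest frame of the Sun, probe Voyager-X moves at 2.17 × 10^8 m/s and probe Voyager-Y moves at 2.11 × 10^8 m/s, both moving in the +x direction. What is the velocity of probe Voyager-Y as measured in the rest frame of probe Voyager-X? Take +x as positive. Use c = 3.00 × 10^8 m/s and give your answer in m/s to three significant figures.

β_A = 0.723, β_B = 0.703 (dividing each by c = 3.00 × 10^8 m/s).
Transform to A's frame with the inverse velocity-addition law: u' = (u − v)/(1 − uv/c²), taking u = β_B and v = β_A.
u' = (0.703 − 0.723) / (1 − (0.723)(0.703)) = -0.0200/0.4913 = -0.0407.
u' = -0.0407 × 3.00 × 10^8 m/s.

-1.22 × 10^7 m/s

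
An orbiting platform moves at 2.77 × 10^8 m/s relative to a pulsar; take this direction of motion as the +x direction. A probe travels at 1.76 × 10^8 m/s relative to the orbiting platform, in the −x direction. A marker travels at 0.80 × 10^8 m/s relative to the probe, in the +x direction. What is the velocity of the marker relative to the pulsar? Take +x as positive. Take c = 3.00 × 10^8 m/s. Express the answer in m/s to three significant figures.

Apply u = (u' + v)/(1 + u'v/c²) successively, working outward toward the pulsar.
(Dividing each given speed by c = 3.00 × 10^8 m/s to work in units of c.)
Start: velocity of the orbiting platform relative to the pulsar = 0.9233c.
Compose with the probe (u' = -0.587 in the orbiting platform frame): u_1 = (-0.587 + 0.923) / (1 + (-0.587)·0.923) = 0.3367/0.4583 = 0.7346.
Compose with the marker (u' = 0.267 in the probe frame): u_2 = (0.267 + 0.735) / (1 + 0.267·0.735) = 1.0012/1.1959 = 0.8372.
So u = 0.8372 × 3.00 × 10^8 m/s.

+2.51 × 10^8 m/s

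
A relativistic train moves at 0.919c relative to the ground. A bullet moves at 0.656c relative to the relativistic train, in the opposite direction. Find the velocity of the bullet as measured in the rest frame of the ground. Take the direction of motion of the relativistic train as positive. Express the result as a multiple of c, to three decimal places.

With v = 0.919 and u' = -0.656 (in units of c),
u = (u' + v)/(1 + u'v/c²):
u = (-0.656 + 0.919) / (1 + (-0.656)·0.919) = 0.2630/0.3971 = 0.6622
(Galilean addition would give +0.263c.)

+0.662c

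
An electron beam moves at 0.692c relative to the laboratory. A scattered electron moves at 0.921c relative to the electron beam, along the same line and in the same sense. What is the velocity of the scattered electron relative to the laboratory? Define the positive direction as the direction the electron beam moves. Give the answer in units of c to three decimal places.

With v = 0.692 and u' = 0.921 (in units of c),
u = (u' + v)/(1 + u'v/c²):
u = (0.921 + 0.692) / (1 + 0.921·0.692) = 1.6130/1.6373 = 0.9851
(Galilean addition would give +1.613c, exceeding c.)

0.985c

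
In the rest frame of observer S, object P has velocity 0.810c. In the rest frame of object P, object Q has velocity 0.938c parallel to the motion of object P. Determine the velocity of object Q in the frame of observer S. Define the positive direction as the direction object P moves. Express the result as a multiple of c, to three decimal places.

With v = 0.810 and u' = 0.938 (in units of c),
u = (u' + v)/(1 + u'v/c²):
u = (0.938 + 0.810) / (1 + 0.938·0.810) = 1.7480/1.7598 = 0.9933

0.993c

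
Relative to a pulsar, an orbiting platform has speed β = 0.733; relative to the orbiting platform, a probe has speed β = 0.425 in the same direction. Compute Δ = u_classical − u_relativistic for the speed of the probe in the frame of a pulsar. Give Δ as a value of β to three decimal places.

Galilean: u_cl = 0.425 + 0.733 = 1.1580.
Relativistic: u_rel = (0.425 + 0.733) / (1 + 0.425·0.733) = 1.1580/1.3115 = 0.8829.
Δ = 1.1580 − 0.8829 = 0.2751.
(The classical prediction exceeds c; the relativistic result does not.)

Δ = 0.275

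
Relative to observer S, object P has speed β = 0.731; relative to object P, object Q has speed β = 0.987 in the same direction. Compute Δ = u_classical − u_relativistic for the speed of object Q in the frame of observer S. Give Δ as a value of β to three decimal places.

Δ = 0.720

Galilean: u_cl = 0.987 + 0.731 = 1.7180.
Relativistic: u_rel = (0.987 + 0.731) / (1 + 0.987·0.731) = 1.7180/1.7215 = 0.9980.
Δ = 1.7180 − 0.9980 = 0.7200.
(The classical prediction exceeds c; the relativistic result does not.)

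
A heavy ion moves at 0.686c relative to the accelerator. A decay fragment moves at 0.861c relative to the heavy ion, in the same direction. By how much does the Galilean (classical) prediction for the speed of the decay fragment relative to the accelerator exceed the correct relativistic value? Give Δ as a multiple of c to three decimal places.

Δ = 0.574c

Galilean: u_cl = 0.861 + 0.686 = 1.5470.
Relativistic: u_rel = (0.861 + 0.686) / (1 + 0.861·0.686) = 1.5470/1.5906 = 0.9726.
Δ = 1.5470 − 0.9726 = 0.5744.
(The classical prediction exceeds c; the relativistic result does not.)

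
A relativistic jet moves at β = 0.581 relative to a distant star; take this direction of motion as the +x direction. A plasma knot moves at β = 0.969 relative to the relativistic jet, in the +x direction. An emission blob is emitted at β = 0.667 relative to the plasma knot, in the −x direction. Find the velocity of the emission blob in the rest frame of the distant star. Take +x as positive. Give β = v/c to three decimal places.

Apply u = (u' + v)/(1 + u'v/c²) successively, working outward toward the distant star.
Start: velocity of the relativistic jet relative to the distant star = 0.5810c.
Compose with the plasma knot (u' = 0.969 in the relativistic jet frame): u_1 = (0.969 + 0.581) / (1 + 0.969·0.581) = 1.5500/1.5630 = 0.9917.
Compose with the emission blob (u' = -0.667 in the plasma knot frame): u_2 = (-0.667 + 0.992) / (1 + (-0.667)·0.992) = 0.3247/0.3385 = 0.9591.

β = +0.959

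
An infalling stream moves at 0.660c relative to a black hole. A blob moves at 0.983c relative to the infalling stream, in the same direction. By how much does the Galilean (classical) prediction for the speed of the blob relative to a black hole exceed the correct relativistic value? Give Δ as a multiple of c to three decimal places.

Δ = 0.647c

Galilean: u_cl = 0.983 + 0.660 = 1.6430.
Relativistic: u_rel = (0.983 + 0.660) / (1 + 0.983·0.660) = 1.6430/1.6488 = 0.9965.
Δ = 1.6430 − 0.9965 = 0.6465.
(The classical prediction exceeds c; the relativistic result does not.)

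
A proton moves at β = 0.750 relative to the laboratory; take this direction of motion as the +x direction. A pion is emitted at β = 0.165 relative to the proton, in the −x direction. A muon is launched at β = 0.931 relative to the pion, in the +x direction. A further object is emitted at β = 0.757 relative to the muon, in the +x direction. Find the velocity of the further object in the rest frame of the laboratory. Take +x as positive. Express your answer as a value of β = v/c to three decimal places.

Apply u = (u' + v)/(1 + u'v/c²) successively, working outward toward the laboratory.
Start: velocity of the proton relative to the laboratory = 0.7500c.
Compose with the pion (u' = -0.165 in the proton frame): u_1 = (-0.165 + 0.750) / (1 + (-0.165)·0.750) = 0.5850/0.8762 = 0.6676.
Compose with the muon (u' = 0.931 in the pion frame): u_2 = (0.931 + 0.668) / (1 + 0.931·0.668) = 1.5986/1.6216 = 0.9859.
Compose with the further object (u' = 0.757 in the muon frame): u_3 = (0.757 + 0.986) / (1 + 0.757·0.986) = 1.7429/1.7463 = 0.9980.

β = +0.998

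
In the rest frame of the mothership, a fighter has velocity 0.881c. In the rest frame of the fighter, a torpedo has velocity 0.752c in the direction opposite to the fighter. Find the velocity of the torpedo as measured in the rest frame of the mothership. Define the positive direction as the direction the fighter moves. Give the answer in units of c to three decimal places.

+0.382c

With v = 0.881 and u' = -0.752 (in units of c),
u = (u' + v)/(1 + u'v/c²):
u = (-0.752 + 0.881) / (1 + (-0.752)·0.881) = 0.1290/0.3375 = 0.3822
(Galilean addition would give +0.129c.)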